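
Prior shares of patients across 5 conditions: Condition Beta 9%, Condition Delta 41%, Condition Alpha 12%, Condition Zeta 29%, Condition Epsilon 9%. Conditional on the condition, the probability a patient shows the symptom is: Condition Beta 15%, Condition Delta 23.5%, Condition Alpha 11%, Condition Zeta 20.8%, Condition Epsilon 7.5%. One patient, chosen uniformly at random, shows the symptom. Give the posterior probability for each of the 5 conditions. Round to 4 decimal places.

Condition Beta 0.0710, Condition Delta 0.5068, Condition Alpha 0.0694, Condition Zeta 0.3173, Condition Epsilon 0.0355

By Bayes' rule, posterior ∝ prior × likelihood:
  Condition Beta: 0.09 × 0.15 = 0.0135
  Condition Delta: 0.41 × 0.235 = 0.09635
  Condition Alpha: 0.12 × 0.11 = 0.0132
  Condition Zeta: 0.29 × 0.208 = 0.06032
  Condition Epsilon: 0.09 × 0.075 = 0.00675
Total = 0.19012.
P(Condition Beta | symptomatic) = 0.0135/0.19012 ≈ 0.0710
P(Condition Delta | symptomatic) = 0.09635/0.19012 ≈ 0.5068
P(Condition Alpha | symptomatic) = 0.0132/0.19012 ≈ 0.0694
P(Condition Zeta | symptomatic) = 0.06032/0.19012 ≈ 0.3173
P(Condition Epsilon | symptomatic) = 0.00675/0.19012 ≈ 0.0355
(Check: 0.0710+0.5068+0.0694+0.3173+0.0355 = 1.0000.)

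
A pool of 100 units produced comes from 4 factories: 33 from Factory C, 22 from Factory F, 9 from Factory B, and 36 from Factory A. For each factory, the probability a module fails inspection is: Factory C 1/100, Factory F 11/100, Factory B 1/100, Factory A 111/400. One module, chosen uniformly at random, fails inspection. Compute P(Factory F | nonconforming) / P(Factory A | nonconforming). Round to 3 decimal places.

Prior × likelihood for each hypothesis:
  Factory C: 0.33 × 0.01 = 0.0033
  Factory F: 0.22 × 0.11 = 0.0242
  Factory B: 0.09 × 0.01 = 0.0009
  Factory A: 0.36 × 0.2775 = 0.0999
Total = 0.1283.
The ratio is 0.0242 / 0.0999 (the normalizer cancels) = 0.242.

0.242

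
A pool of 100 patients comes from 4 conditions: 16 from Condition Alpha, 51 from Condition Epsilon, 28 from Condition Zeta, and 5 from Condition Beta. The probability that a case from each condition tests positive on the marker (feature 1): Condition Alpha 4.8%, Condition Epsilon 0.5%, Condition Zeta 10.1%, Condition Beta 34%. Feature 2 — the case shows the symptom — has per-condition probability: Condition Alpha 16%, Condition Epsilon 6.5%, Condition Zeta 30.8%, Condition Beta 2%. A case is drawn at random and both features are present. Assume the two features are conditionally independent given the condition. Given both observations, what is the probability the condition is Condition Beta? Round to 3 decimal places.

0.033

Compute prior × likelihood for every hypothesis:
  Condition Alpha: 0.16 × 0.048 × 0.16 = 0.0012288
  Condition Epsilon: 0.51 × 0.005 × 0.065 = 0.00016575
  Condition Zeta: 0.28 × 0.101 × 0.308 = 0.00871024
  Condition Beta: 0.05 × 0.34 × 0.02 = 0.00034
Normalizing constant = 0.01044479.
P(Condition Beta | evidence) = 0.00034 / 0.01044479 ≈ 0.033.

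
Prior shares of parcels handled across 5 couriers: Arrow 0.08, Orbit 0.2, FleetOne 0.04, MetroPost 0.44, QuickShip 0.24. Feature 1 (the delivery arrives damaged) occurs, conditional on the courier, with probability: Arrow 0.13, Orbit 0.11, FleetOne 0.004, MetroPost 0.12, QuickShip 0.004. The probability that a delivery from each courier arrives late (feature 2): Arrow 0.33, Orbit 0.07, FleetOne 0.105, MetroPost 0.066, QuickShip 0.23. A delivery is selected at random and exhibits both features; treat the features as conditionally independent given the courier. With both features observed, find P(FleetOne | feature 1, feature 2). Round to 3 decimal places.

Compute prior × likelihood for every hypothesis:
  Arrow: 0.08 × 0.13 × 0.33 = 0.003432
  Orbit: 0.2 × 0.11 × 0.07 = 0.00154
  FleetOne: 0.04 × 0.004 × 0.105 = 0.0000168
  MetroPost: 0.44 × 0.12 × 0.066 = 0.0034848
  QuickShip: 0.24 × 0.004 × 0.23 = 0.0002208
Total = 0.0086944.
P(FleetOne | evidence) = 0.0000168 / 0.0086944 ≈ 0.002.

0.002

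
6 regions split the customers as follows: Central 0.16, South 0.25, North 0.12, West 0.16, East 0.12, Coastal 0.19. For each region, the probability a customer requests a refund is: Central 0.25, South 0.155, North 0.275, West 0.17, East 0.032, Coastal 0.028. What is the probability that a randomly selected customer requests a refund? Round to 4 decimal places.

Unnormalized posteriors (prior × likelihood):
  Central: 0.16 × 0.25 = 0.04
  South: 0.25 × 0.155 = 0.03875
  North: 0.12 × 0.275 = 0.033
  West: 0.16 × 0.17 = 0.0272
  East: 0.12 × 0.032 = 0.00384
  Coastal: 0.19 × 0.028 = 0.00532
P(refund) = 0.04 + 0.03875 + 0.033 + 0.0272 + 0.00384 + 0.00532 = 0.14811 → 0.1481.

0.1481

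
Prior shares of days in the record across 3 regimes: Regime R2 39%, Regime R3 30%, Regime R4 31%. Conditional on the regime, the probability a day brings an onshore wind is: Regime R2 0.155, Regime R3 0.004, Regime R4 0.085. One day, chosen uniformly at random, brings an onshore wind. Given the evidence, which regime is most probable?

Unnormalized posteriors (prior × likelihood):
  Regime R2: 0.39 × 0.155 = 0.06045
  Regime R3: 0.3 × 0.004 = 0.0012
  Regime R4: 0.31 × 0.085 = 0.02635
Sum = 0.088.
Largest term belongs to Regime R2, so Regime R2 is most probable.

Regime R2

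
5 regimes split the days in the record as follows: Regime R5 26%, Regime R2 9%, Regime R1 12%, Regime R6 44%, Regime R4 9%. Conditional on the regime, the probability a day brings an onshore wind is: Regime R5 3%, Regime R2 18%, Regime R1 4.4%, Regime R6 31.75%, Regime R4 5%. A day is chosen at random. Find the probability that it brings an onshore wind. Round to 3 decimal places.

Unnormalized posteriors (prior × likelihood):
  Regime R5: 0.26 × 0.03 = 0.0078
  Regime R2: 0.09 × 0.18 = 0.0162
  Regime R1: 0.12 × 0.044 = 0.00528
  Regime R6: 0.44 × 0.3175 = 0.1397
  Regime R4: 0.09 × 0.05 = 0.0045
P(onshore) = 0.0078 + 0.0162 + 0.00528 + 0.1397 + 0.0045 = 0.17348 → 0.173.

0.173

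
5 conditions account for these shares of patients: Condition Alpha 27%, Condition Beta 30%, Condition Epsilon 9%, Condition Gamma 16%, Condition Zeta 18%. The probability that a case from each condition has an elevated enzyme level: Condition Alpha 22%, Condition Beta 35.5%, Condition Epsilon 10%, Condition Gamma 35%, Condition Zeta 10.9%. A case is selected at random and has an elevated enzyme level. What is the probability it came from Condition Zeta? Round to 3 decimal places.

0.078

Unnormalized posteriors (prior × likelihood):
  Condition Alpha: 0.27 × 0.22 = 0.0594
  Condition Beta: 0.3 × 0.355 = 0.1065
  Condition Epsilon: 0.09 × 0.1 = 0.009
  Condition Gamma: 0.16 × 0.35 = 0.056
  Condition Zeta: 0.18 × 0.109 = 0.01962
Normalizing constant = 0.25052.
P(Condition Zeta | evidence) = 0.01962 / 0.25052 ≈ 0.078.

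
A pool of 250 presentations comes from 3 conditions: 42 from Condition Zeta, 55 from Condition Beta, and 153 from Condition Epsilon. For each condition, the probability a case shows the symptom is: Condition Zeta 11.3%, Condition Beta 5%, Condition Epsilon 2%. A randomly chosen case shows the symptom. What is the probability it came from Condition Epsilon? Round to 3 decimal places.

0.290

Compute prior × likelihood for every hypothesis:
  Condition Zeta: 0.168 × 0.113 = 0.018984
  Condition Beta: 0.22 × 0.05 = 0.011
  Condition Epsilon: 0.612 × 0.02 = 0.01224
Total = 0.042224.
P(Condition Epsilon | evidence) = 0.01224 / 0.042224 ≈ 0.290.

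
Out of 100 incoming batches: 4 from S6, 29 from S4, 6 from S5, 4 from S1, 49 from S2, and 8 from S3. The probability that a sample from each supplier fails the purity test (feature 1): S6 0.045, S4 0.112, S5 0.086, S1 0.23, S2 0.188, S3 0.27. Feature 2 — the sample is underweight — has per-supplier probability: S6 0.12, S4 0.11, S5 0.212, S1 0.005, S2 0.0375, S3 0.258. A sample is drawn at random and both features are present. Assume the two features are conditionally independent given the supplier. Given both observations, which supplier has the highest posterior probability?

Compute prior × likelihood for every hypothesis:
  S6: 0.04 × 0.045 × 0.12 = 0.000216
  S4: 0.29 × 0.112 × 0.11 = 0.0035728
  S5: 0.06 × 0.086 × 0.212 = 0.00109392
  S1: 0.04 × 0.23 × 0.005 = 0.000046
  S2: 0.49 × 0.188 × 0.0375 = 0.0034545
  S3: 0.08 × 0.27 × 0.258 = 0.0055728
Sum = 0.01395602.
Largest term belongs to S3, so S3 is most probable.

S3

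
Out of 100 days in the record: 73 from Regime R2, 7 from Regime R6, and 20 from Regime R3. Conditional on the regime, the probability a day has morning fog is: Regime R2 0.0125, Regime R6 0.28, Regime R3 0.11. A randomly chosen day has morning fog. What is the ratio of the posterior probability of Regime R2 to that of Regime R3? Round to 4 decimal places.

0.4148

By Bayes' rule, posterior ∝ prior × likelihood:
  Regime R2: 0.73 × 0.0125 = 0.009125
  Regime R6: 0.07 × 0.28 = 0.0196
  Regime R3: 0.2 × 0.11 = 0.022
Sum = 0.050725.
The ratio is 0.009125 / 0.022 (the normalizer cancels) = 0.4148.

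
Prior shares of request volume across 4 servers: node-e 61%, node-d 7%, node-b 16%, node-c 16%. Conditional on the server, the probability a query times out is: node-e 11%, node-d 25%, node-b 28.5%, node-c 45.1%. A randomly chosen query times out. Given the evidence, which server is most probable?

Unnormalized posteriors (prior × likelihood):
  node-e: 0.61 × 0.11 = 0.0671
  node-d: 0.07 × 0.25 = 0.0175
  node-b: 0.16 × 0.285 = 0.0456
  node-c: 0.16 × 0.451 = 0.07216
Total = 0.20236.
Largest term belongs to node-c, so node-c is most probable.

node-c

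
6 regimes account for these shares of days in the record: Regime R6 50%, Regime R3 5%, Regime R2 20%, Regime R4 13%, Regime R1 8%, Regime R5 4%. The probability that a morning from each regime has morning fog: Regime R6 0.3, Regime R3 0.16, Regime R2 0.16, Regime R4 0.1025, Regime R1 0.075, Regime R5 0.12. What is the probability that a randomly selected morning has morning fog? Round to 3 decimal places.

0.214

Prior × likelihood for each hypothesis:
  Regime R6: 0.5 × 0.3 = 0.15
  Regime R3: 0.05 × 0.16 = 0.008
  Regime R2: 0.2 × 0.16 = 0.032
  Regime R4: 0.13 × 0.1025 = 0.013325
  Regime R1: 0.08 × 0.075 = 0.006
  Regime R5: 0.04 × 0.12 = 0.0048
P(fog) = 0.15 + 0.008 + 0.032 + 0.013325 + 0.006 + 0.0048 = 0.214125 → 0.214.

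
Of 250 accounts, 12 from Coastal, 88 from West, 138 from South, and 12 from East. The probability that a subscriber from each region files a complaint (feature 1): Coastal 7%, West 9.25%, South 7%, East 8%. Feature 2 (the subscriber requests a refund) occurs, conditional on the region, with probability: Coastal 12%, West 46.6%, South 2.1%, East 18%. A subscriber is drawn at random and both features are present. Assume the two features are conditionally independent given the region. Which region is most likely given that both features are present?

Prior × likelihood for each hypothesis:
  Coastal: 0.048 × 0.07 × 0.12 = 0.0004032
  West: 0.352 × 0.0925 × 0.466 = 0.01517296
  South: 0.552 × 0.07 × 0.021 = 0.00081144
  East: 0.048 × 0.08 × 0.18 = 0.0006912
Normalizing constant = 0.0170788.
Largest term belongs to West, so West is most probable.

West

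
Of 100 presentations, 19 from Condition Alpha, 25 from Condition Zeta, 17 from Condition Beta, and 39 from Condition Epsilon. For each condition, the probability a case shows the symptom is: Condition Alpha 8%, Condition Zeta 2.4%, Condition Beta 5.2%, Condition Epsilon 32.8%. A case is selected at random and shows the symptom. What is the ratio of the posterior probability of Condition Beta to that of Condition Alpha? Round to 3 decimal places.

By Bayes' rule, posterior ∝ prior × likelihood:
  Condition Alpha: 0.19 × 0.08 = 0.0152
  Condition Zeta: 0.25 × 0.024 = 0.006
  Condition Beta: 0.17 × 0.052 = 0.00884
  Condition Epsilon: 0.39 × 0.328 = 0.12792
Normalizing constant = 0.15796.
The ratio is 0.00884 / 0.0152 (the normalizer cancels) = 0.582.

0.582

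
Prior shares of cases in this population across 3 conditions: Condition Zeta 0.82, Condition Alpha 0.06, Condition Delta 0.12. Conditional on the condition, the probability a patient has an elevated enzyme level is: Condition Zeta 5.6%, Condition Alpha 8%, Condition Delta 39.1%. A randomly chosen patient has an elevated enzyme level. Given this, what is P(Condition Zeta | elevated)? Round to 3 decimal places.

Prior × likelihood for each hypothesis:
  Condition Zeta: 0.82 × 0.056 = 0.04592
  Condition Alpha: 0.06 × 0.08 = 0.0048
  Condition Delta: 0.12 × 0.391 = 0.04692
Normalizing constant = 0.09764.
P(Condition Zeta | evidence) = 0.04592 / 0.09764 ≈ 0.470.

0.470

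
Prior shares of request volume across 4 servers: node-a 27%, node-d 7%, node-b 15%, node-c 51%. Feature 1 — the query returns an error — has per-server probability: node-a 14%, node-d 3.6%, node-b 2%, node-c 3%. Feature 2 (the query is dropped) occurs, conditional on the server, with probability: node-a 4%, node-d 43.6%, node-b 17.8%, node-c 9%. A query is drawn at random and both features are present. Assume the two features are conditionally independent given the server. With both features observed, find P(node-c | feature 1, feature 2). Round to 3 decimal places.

0.305

Prior × likelihood for each hypothesis:
  node-a: 0.27 × 0.14 × 0.04 = 0.001512
  node-d: 0.07 × 0.036 × 0.436 = 0.00109872
  node-b: 0.15 × 0.02 × 0.178 = 0.000534
  node-c: 0.51 × 0.03 × 0.09 = 0.001377
Sum = 0.00452172.
P(node-c | evidence) = 0.001377 / 0.00452172 ≈ 0.305.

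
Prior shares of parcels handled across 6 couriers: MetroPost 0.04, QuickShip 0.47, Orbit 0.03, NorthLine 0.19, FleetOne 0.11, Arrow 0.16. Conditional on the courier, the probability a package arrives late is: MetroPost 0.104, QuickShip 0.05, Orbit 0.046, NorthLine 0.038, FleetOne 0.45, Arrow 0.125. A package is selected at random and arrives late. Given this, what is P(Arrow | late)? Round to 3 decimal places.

By Bayes' rule, posterior ∝ prior × likelihood:
  MetroPost: 0.04 × 0.104 = 0.00416
  QuickShip: 0.47 × 0.05 = 0.0235
  Orbit: 0.03 × 0.046 = 0.00138
  NorthLine: 0.19 × 0.038 = 0.00722
  FleetOne: 0.11 × 0.45 = 0.0495
  Arrow: 0.16 × 0.125 = 0.02
Sum = 0.10576.
P(Arrow | evidence) = 0.02 / 0.10576 ≈ 0.189.

0.189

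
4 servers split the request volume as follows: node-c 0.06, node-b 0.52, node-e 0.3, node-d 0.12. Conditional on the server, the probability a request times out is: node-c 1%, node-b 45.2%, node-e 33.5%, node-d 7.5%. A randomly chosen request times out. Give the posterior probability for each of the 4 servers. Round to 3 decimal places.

node-c 0.002, node-b 0.681, node-e 0.291, node-d 0.026

Unnormalized posteriors (prior × likelihood):
  node-c: 0.06 × 0.01 = 0.0006
  node-b: 0.52 × 0.452 = 0.23504
  node-e: 0.3 × 0.335 = 0.1005
  node-d: 0.12 × 0.075 = 0.009
Total = 0.34514.
P(node-c | timeout) = 0.0006/0.34514 ≈ 0.002
P(node-b | timeout) = 0.23504/0.34514 ≈ 0.681
P(node-e | timeout) = 0.1005/0.34514 ≈ 0.291
P(node-d | timeout) = 0.009/0.34514 ≈ 0.026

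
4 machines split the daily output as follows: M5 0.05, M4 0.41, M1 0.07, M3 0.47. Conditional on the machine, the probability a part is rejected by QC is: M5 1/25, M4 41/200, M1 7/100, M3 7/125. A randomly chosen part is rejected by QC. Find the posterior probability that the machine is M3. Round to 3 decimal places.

0.224

Prior × likelihood for each hypothesis:
  M5: 0.05 × 0.04 = 0.002
  M4: 0.41 × 0.205 = 0.08405
  M1: 0.07 × 0.07 = 0.0049
  M3: 0.47 × 0.056 = 0.02632
Normalizing constant = 0.11727.
P(M3 | evidence) = 0.02632 / 0.11727 ≈ 0.224.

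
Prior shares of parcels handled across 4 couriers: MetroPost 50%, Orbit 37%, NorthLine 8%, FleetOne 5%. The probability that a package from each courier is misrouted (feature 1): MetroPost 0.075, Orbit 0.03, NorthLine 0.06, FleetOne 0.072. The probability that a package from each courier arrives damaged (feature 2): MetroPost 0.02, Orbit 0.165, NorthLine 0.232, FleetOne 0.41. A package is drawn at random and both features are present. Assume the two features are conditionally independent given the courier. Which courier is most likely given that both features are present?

Orbit

Prior × likelihood for each hypothesis:
  MetroPost: 0.5 × 0.075 × 0.02 = 0.00075
  Orbit: 0.37 × 0.03 × 0.165 = 0.0018315
  NorthLine: 0.08 × 0.06 × 0.232 = 0.0011136
  FleetOne: 0.05 × 0.072 × 0.41 = 0.001476
Normalizing constant = 0.0051711.
Largest term belongs to Orbit, so Orbit is most probable.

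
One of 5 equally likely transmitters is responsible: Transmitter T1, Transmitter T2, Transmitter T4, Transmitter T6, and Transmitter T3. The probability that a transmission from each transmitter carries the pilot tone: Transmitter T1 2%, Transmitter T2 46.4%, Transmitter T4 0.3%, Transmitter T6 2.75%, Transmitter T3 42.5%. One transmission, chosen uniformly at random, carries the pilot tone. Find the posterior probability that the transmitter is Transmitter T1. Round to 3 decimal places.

With a uniform prior (1/5 each), posterior ∝ likelihood:
  Transmitter T1: 0.02
  Transmitter T2: 0.464
  Transmitter T4: 0.003
  Transmitter T6: 0.0275
  Transmitter T3: 0.425
Normalizing constant = 0.9395.
P(Transmitter T1 | evidence) = 0.02 / 0.9395 ≈ 0.021.

0.021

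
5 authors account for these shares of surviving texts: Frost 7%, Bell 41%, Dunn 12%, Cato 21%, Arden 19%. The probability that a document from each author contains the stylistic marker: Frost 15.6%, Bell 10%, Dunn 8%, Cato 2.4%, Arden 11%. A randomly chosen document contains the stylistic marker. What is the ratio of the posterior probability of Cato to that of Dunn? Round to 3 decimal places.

Compute prior × likelihood for every hypothesis:
  Frost: 0.07 × 0.156 = 0.01092
  Bell: 0.41 × 0.1 = 0.041
  Dunn: 0.12 × 0.08 = 0.0096
  Cato: 0.21 × 0.024 = 0.00504
  Arden: 0.19 × 0.11 = 0.0209
Normalizing constant = 0.08746.
The ratio is 0.00504 / 0.0096 (the normalizer cancels) = 0.525.

0.525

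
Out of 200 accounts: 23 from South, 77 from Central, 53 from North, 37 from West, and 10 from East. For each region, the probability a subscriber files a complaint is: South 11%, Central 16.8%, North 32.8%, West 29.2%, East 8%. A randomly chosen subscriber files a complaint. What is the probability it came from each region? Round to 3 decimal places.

South 0.057, Central 0.291, North 0.391, West 0.243, East 0.018

Prior × likelihood for each hypothesis:
  South: 0.115 × 0.11 = 0.01265
  Central: 0.385 × 0.168 = 0.06468
  North: 0.265 × 0.328 = 0.08692
  West: 0.185 × 0.292 = 0.05402
  East: 0.05 × 0.08 = 0.004
Normalizing constant = 0.22227.
P(South | complaint) = 0.01265/0.22227 ≈ 0.057
P(Central | complaint) = 0.06468/0.22227 ≈ 0.291
P(North | complaint) = 0.08692/0.22227 ≈ 0.391
P(West | complaint) = 0.05402/0.22227 ≈ 0.243
P(East | complaint) = 0.004/0.22227 ≈ 0.018
(Check: 0.057+0.291+0.391+0.243+0.018 = 1.000.)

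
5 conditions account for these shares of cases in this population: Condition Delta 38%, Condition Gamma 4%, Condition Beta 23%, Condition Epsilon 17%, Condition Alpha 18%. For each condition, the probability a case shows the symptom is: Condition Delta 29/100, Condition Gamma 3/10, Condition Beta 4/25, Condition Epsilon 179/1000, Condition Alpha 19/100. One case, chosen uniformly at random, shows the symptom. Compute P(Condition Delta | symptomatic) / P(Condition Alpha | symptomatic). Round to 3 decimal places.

Compute prior × likelihood for every hypothesis:
  Condition Delta: 0.38 × 0.29 = 0.1102
  Condition Gamma: 0.04 × 0.3 = 0.012
  Condition Beta: 0.23 × 0.16 = 0.0368
  Condition Epsilon: 0.17 × 0.179 = 0.03043
  Condition Alpha: 0.18 × 0.19 = 0.0342
Normalizing constant = 0.22363.
The ratio is 0.1102 / 0.0342 (the normalizer cancels) = 3.222.

3.222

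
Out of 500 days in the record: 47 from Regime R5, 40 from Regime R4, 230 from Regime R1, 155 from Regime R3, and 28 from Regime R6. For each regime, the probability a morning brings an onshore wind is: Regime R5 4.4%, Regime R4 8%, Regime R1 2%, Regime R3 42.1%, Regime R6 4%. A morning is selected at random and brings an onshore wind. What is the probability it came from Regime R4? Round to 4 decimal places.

0.0420

By Bayes' rule, posterior ∝ prior × likelihood:
  Regime R5: 0.094 × 0.044 = 0.004136
  Regime R4: 0.08 × 0.08 = 0.0064
  Regime R1: 0.46 × 0.02 = 0.0092
  Regime R3: 0.31 × 0.421 = 0.13051
  Regime R6: 0.056 × 0.04 = 0.00224
Total = 0.152486.
P(Regime R4 | evidence) = 0.0064 / 0.152486 ≈ 0.0420.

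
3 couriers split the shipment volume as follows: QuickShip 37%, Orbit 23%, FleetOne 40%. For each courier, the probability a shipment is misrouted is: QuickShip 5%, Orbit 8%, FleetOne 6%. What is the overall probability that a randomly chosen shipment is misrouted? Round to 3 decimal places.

Unnormalized posteriors (prior × likelihood):
  QuickShip: 0.37 × 0.05 = 0.0185
  Orbit: 0.23 × 0.08 = 0.0184
  FleetOne: 0.4 × 0.06 = 0.024
P(misrouted) = 0.0185 + 0.0184 + 0.024 = 0.0609 → 0.061.

0.061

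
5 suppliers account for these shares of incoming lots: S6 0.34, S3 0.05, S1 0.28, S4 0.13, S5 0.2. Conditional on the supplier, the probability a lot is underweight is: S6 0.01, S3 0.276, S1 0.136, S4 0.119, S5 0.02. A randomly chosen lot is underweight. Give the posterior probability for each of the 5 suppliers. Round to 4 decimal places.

S6 0.0455, S3 0.1846, S1 0.5094, S4 0.2070, S5 0.0535

Compute prior × likelihood for every hypothesis:
  S6: 0.34 × 0.01 = 0.0034
  S3: 0.05 × 0.276 = 0.0138
  S1: 0.28 × 0.136 = 0.03808
  S4: 0.13 × 0.119 = 0.01547
  S5: 0.2 × 0.02 = 0.004
Normalizing constant = 0.07475.
P(S6 | underweight) = 0.0034/0.07475 ≈ 0.0455
P(S3 | underweight) = 0.0138/0.07475 ≈ 0.1846
P(S1 | underweight) = 0.03808/0.07475 ≈ 0.5094
P(S4 | underweight) = 0.01547/0.07475 ≈ 0.2070
P(S5 | underweight) = 0.004/0.07475 ≈ 0.0535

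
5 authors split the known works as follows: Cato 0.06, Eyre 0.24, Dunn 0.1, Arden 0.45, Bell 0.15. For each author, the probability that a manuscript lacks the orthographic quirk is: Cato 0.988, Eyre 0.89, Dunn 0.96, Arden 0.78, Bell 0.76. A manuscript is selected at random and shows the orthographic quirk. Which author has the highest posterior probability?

Taking complements, P(quirk | each) = Cato 0.012, Eyre 0.11, Dunn 0.04, Arden 0.22, Bell 0.24.
Compute prior × likelihood for every hypothesis:
  Cato: 0.06 × 0.012 = 0.00072
  Eyre: 0.24 × 0.11 = 0.0264
  Dunn: 0.1 × 0.04 = 0.004
  Arden: 0.45 × 0.22 = 0.099
  Bell: 0.15 × 0.24 = 0.036
Sum = 0.16612.
Largest term belongs to Arden, so Arden is most probable.

Arden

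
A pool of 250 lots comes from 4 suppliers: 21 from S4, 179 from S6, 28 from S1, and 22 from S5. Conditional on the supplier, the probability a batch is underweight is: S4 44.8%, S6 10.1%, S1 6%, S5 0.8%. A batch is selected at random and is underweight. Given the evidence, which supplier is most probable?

S6

Unnormalized posteriors (prior × likelihood):
  S4: 0.084 × 0.448 = 0.037632
  S6: 0.716 × 0.101 = 0.072316
  S1: 0.112 × 0.06 = 0.00672
  S5: 0.088 × 0.008 = 0.000704
Normalizing constant = 0.117372.
Largest term belongs to S6, so S6 is most probable.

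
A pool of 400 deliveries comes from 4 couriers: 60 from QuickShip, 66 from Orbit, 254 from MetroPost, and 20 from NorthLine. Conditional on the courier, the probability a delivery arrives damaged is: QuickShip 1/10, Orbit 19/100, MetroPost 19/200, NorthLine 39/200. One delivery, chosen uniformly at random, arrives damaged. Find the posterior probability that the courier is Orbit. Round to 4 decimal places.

0.2693

By Bayes' rule, posterior ∝ prior × likelihood:
  QuickShip: 0.15 × 0.1 = 0.015
  Orbit: 0.165 × 0.19 = 0.03135
  MetroPost: 0.635 × 0.095 = 0.060325
  NorthLine: 0.05 × 0.195 = 0.00975
Total = 0.116425.
P(Orbit | evidence) = 0.03135 / 0.116425 ≈ 0.2693.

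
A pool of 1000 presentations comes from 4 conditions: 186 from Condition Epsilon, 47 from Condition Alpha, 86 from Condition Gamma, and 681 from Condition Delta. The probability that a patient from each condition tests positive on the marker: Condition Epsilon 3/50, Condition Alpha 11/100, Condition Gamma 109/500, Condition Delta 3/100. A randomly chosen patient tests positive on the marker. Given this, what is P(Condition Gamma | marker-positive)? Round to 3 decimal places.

0.338

By Bayes' rule, posterior ∝ prior × likelihood:
  Condition Epsilon: 0.186 × 0.06 = 0.01116
  Condition Alpha: 0.047 × 0.11 = 0.00517
  Condition Gamma: 0.086 × 0.218 = 0.018748
  Condition Delta: 0.681 × 0.03 = 0.02043
Normalizing constant = 0.055508.
P(Condition Gamma | evidence) = 0.018748 / 0.055508 ≈ 0.338.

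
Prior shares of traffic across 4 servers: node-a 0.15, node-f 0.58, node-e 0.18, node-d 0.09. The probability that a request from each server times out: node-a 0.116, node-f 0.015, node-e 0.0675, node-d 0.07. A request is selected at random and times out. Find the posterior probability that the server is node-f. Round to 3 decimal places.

0.195

Unnormalized posteriors (prior × likelihood):
  node-a: 0.15 × 0.116 = 0.0174
  node-f: 0.58 × 0.015 = 0.0087
  node-e: 0.18 × 0.0675 = 0.01215
  node-d: 0.09 × 0.07 = 0.0063
Sum = 0.04455.
P(node-f | evidence) = 0.0087 / 0.04455 ≈ 0.195.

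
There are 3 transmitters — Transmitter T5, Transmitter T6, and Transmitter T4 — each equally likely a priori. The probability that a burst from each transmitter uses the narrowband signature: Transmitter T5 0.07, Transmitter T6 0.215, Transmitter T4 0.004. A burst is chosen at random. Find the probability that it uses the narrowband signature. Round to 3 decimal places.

0.096

Since the prior is uniform, the posterior is proportional to the likelihood:
  Transmitter T5: 0.07
  Transmitter T6: 0.215
  Transmitter T4: 0.004
P(narrowband) = (1/3) × (0.07 + 0.215 + 0.004) = 0.289/3 ≈ 0.096.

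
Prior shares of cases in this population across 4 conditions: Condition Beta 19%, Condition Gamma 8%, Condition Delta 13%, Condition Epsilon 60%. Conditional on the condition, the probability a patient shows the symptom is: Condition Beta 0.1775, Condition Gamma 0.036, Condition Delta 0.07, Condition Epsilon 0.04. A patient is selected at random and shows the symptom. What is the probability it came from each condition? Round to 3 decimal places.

Prior × likelihood for each hypothesis:
  Condition Beta: 0.19 × 0.1775 = 0.033725
  Condition Gamma: 0.08 × 0.036 = 0.00288
  Condition Delta: 0.13 × 0.07 = 0.0091
  Condition Epsilon: 0.6 × 0.04 = 0.024
Total = 0.069705.
P(Condition Beta | symptomatic) = 0.033725/0.069705 ≈ 0.484
P(Condition Gamma | symptomatic) = 0.00288/0.069705 ≈ 0.041
P(Condition Delta | symptomatic) = 0.0091/0.069705 ≈ 0.131
P(Condition Epsilon | symptomatic) = 0.024/0.069705 ≈ 0.344

Condition Beta 0.484, Condition Gamma 0.041, Condition Delta 0.131, Condition Epsilon 0.344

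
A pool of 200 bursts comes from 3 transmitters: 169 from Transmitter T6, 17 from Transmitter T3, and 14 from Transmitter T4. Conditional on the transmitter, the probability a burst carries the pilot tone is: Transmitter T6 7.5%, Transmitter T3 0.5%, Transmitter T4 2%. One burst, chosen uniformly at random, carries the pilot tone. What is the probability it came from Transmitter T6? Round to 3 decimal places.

0.972

Compute prior × likelihood for every hypothesis:
  Transmitter T6: 0.845 × 0.075 = 0.063375
  Transmitter T3: 0.085 × 0.005 = 0.000425
  Transmitter T4: 0.07 × 0.02 = 0.0014
Sum = 0.0652.
P(Transmitter T6 | evidence) = 0.063375 / 0.0652 ≈ 0.972.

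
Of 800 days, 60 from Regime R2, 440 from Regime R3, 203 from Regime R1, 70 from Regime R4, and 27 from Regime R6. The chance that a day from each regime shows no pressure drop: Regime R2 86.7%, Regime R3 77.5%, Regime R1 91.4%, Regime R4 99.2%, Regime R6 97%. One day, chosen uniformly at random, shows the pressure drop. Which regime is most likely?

Regime R3

Taking complements, P(drop | each) = Regime R2 0.133, Regime R3 0.225, Regime R1 0.086, Regime R4 0.008, Regime R6 0.03.
Prior × likelihood for each hypothesis:
  Regime R2: 0.075 × 0.133 = 0.009975
  Regime R3: 0.55 × 0.225 = 0.12375
  Regime R1: 0.25375 × 0.086 = 0.0218225
  Regime R4: 0.0875 × 0.008 = 0.0007
  Regime R6: 0.03375 × 0.03 = 0.0010125
Sum = 0.15726.
Largest term belongs to Regime R3, so Regime R3 is most probable.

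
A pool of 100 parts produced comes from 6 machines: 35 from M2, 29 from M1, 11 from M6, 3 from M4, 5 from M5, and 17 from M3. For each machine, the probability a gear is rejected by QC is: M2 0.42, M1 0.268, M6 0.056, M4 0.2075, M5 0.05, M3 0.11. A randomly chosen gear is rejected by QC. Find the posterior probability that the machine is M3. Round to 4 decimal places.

0.0724

Compute prior × likelihood for every hypothesis:
  M2: 0.35 × 0.42 = 0.147
  M1: 0.29 × 0.268 = 0.07772
  M6: 0.11 × 0.056 = 0.00616
  M4: 0.03 × 0.2075 = 0.006225
  M5: 0.05 × 0.05 = 0.0025
  M3: 0.17 × 0.11 = 0.0187
Sum = 0.258305.
P(M3 | evidence) = 0.0187 / 0.258305 ≈ 0.0724.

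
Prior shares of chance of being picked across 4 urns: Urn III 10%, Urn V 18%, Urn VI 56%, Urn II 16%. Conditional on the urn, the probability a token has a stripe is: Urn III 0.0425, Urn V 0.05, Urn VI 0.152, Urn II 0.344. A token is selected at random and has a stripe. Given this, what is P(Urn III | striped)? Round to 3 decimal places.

0.028

By Bayes' rule, posterior ∝ prior × likelihood:
  Urn III: 0.1 × 0.0425 = 0.00425
  Urn V: 0.18 × 0.05 = 0.009
  Urn VI: 0.56 × 0.152 = 0.08512
  Urn II: 0.16 × 0.344 = 0.05504
Normalizing constant = 0.15341.
P(Urn III | evidence) = 0.00425 / 0.15341 ≈ 0.028.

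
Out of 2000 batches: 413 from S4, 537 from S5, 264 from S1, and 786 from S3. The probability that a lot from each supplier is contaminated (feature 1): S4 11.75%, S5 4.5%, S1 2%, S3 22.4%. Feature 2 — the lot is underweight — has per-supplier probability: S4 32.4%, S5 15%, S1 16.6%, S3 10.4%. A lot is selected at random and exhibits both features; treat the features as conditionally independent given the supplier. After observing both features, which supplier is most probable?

S3

Compute prior × likelihood for every hypothesis:
  S4: 0.2065 × 0.1175 × 0.324 = 0.007861455
  S5: 0.2685 × 0.045 × 0.15 = 0.001812375
  S1: 0.132 × 0.02 × 0.166 = 0.00043824
  S3: 0.393 × 0.224 × 0.104 = 0.009155328
Sum = 0.019267398.
Largest term belongs to S3, so S3 is most probable.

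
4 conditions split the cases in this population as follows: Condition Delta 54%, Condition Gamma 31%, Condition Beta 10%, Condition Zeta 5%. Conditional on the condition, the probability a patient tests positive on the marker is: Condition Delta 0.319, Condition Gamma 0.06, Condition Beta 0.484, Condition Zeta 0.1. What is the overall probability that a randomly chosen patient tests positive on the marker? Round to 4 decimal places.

0.2443

Compute prior × likelihood for every hypothesis:
  Condition Delta: 0.54 × 0.319 = 0.17226
  Condition Gamma: 0.31 × 0.06 = 0.0186
  Condition Beta: 0.1 × 0.484 = 0.0484
  Condition Zeta: 0.05 × 0.1 = 0.005
P(marker-positive) = 0.17226 + 0.0186 + 0.0484 + 0.005 = 0.24426 → 0.2443.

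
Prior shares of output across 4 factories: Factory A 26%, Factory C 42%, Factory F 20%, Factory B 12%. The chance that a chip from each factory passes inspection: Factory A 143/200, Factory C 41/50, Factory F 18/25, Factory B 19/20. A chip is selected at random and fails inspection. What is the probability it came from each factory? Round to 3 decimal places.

Factory A 0.350, Factory C 0.357, Factory F 0.265, Factory B 0.028

Taking complements, P(nonconforming | each) = Factory A 0.285, Factory C 0.18, Factory F 0.28, Factory B 0.05.
Prior × likelihood for each hypothesis:
  Factory A: 0.26 × 0.285 = 0.0741
  Factory C: 0.42 × 0.18 = 0.0756
  Factory F: 0.2 × 0.28 = 0.056
  Factory B: 0.12 × 0.05 = 0.006
Total = 0.2117.
P(Factory A | nonconforming) = 0.0741/0.2117 ≈ 0.350
P(Factory C | nonconforming) = 0.0756/0.2117 ≈ 0.357
P(Factory F | nonconforming) = 0.056/0.2117 ≈ 0.265
P(Factory B | nonconforming) = 0.006/0.2117 ≈ 0.028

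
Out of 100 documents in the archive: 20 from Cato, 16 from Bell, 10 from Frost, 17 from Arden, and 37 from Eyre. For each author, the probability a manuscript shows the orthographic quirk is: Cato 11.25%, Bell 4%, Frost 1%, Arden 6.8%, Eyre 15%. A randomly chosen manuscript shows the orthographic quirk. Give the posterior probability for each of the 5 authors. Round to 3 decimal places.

Unnormalized posteriors (prior × likelihood):
  Cato: 0.2 × 0.1125 = 0.0225
  Bell: 0.16 × 0.04 = 0.0064
  Frost: 0.1 × 0.01 = 0.001
  Arden: 0.17 × 0.068 = 0.01156
  Eyre: 0.37 × 0.15 = 0.0555
Normalizing constant = 0.09696.
P(Cato | quirk) = 0.0225/0.09696 ≈ 0.232
P(Bell | quirk) = 0.0064/0.09696 ≈ 0.066
P(Frost | quirk) = 0.001/0.09696 ≈ 0.010
P(Arden | quirk) = 0.01156/0.09696 ≈ 0.119
P(Eyre | quirk) = 0.0555/0.09696 ≈ 0.572

Cato 0.232, Bell 0.066, Frost 0.010, Arden 0.119, Eyre 0.572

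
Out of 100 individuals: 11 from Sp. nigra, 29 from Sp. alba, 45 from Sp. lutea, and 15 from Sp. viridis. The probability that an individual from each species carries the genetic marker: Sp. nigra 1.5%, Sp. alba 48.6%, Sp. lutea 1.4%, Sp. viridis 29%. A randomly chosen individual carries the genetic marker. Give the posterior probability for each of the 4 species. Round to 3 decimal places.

Sp. nigra 0.009, Sp. alba 0.733, Sp. lutea 0.033, Sp. viridis 0.226

By Bayes' rule, posterior ∝ prior × likelihood:
  Sp. nigra: 0.11 × 0.015 = 0.00165
  Sp. alba: 0.29 × 0.486 = 0.14094
  Sp. lutea: 0.45 × 0.014 = 0.0063
  Sp. viridis: 0.15 × 0.29 = 0.0435
Sum = 0.19239.
P(Sp. nigra | marker) = 0.00165/0.19239 ≈ 0.009
P(Sp. alba | marker) = 0.14094/0.19239 ≈ 0.733
P(Sp. lutea | marker) = 0.0063/0.19239 ≈ 0.033
P(Sp. viridis | marker) = 0.0435/0.19239 ≈ 0.226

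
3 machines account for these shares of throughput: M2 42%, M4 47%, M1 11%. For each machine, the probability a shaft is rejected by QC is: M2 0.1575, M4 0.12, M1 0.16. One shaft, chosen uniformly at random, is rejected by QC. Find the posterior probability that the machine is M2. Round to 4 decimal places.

0.4720

Prior × likelihood for each hypothesis:
  M2: 0.42 × 0.1575 = 0.06615
  M4: 0.47 × 0.12 = 0.0564
  M1: 0.11 × 0.16 = 0.0176
Sum = 0.14015.
P(M2 | evidence) = 0.06615 / 0.14015 ≈ 0.4720.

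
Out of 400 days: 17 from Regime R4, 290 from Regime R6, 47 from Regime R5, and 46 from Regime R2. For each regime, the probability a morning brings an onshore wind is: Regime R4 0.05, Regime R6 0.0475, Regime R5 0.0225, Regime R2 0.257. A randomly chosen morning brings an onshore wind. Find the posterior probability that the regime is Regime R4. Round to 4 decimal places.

Compute prior × likelihood for every hypothesis:
  Regime R4: 0.0425 × 0.05 = 0.002125
  Regime R6: 0.725 × 0.0475 = 0.0344375
  Regime R5: 0.1175 × 0.0225 = 0.00264375
  Regime R2: 0.115 × 0.257 = 0.029555
Normalizing constant = 0.06876125.
P(Regime R4 | evidence) = 0.002125 / 0.06876125 ≈ 0.0309.

0.0309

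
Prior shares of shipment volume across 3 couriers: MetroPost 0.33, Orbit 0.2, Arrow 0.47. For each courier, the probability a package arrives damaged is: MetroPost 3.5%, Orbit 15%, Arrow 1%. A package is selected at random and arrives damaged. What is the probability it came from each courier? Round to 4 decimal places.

By Bayes' rule, posterior ∝ prior × likelihood:
  MetroPost: 0.33 × 0.035 = 0.01155
  Orbit: 0.2 × 0.15 = 0.03
  Arrow: 0.47 × 0.01 = 0.0047
Total = 0.04625.
P(MetroPost | damaged) = 0.01155/0.04625 ≈ 0.2497
P(Orbit | damaged) = 0.03/0.04625 ≈ 0.6486
P(Arrow | damaged) = 0.0047/0.04625 ≈ 0.1016

MetroPost 0.2497, Orbit 0.6486, Arrow 0.1016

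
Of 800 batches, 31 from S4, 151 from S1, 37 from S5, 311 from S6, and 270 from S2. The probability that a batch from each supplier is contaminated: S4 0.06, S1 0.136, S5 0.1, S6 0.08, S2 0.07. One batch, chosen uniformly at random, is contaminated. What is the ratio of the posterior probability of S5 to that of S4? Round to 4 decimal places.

1.9892

Unnormalized posteriors (prior × likelihood):
  S4: 0.03875 × 0.06 = 0.002325
  S1: 0.18875 × 0.136 = 0.02567
  S5: 0.04625 × 0.1 = 0.004625
  S6: 0.38875 × 0.08 = 0.0311
  S2: 0.3375 × 0.07 = 0.023625
Sum = 0.087345.
The ratio is 0.004625 / 0.002325 (the normalizer cancels) = 1.9892.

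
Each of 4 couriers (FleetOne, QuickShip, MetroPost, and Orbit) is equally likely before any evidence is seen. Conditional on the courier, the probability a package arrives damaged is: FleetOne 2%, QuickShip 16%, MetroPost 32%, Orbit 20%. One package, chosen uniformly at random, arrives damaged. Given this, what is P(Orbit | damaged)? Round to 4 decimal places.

Since the prior is uniform, the posterior is proportional to the likelihood:
  FleetOne: 0.02
  QuickShip: 0.16
  MetroPost: 0.32
  Orbit: 0.2
Total = 0.7.
P(Orbit | evidence) = 0.2 / 0.7 ≈ 0.2857.

0.2857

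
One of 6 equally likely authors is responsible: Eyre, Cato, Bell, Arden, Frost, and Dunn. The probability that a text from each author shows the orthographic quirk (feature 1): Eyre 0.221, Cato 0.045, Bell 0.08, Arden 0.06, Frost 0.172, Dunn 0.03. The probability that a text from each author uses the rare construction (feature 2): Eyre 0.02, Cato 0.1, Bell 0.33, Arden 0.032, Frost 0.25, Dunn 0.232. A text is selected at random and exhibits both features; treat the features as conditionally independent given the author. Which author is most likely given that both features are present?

Frost

With a uniform prior (1/6 each), posterior ∝ likelihood:
  Eyre: 0.221 × 0.02 = 0.00442
  Cato: 0.045 × 0.1 = 0.0045
  Bell: 0.08 × 0.33 = 0.0264
  Arden: 0.06 × 0.032 = 0.00192
  Frost: 0.172 × 0.25 = 0.043
  Dunn: 0.03 × 0.232 = 0.00696
Normalizing constant = 0.0872.
Largest term belongs to Frost, so Frost is most probable.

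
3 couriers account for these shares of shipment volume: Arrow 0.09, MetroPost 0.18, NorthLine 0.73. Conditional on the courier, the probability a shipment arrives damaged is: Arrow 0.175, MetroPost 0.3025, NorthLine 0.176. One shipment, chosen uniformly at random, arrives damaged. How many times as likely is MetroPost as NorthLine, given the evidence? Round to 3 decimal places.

0.424

Compute prior × likelihood for every hypothesis:
  Arrow: 0.09 × 0.175 = 0.01575
  MetroPost: 0.18 × 0.3025 = 0.05445
  NorthLine: 0.73 × 0.176 = 0.12848
Normalizing constant = 0.19868.
The ratio is 0.05445 / 0.12848 (the normalizer cancels) = 0.424.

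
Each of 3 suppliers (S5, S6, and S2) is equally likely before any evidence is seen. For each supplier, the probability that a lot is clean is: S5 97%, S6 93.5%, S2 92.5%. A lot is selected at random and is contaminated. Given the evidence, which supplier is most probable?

S2

Taking complements, P(contaminated | each) = S5 0.03, S6 0.065, S2 0.075.
With a uniform prior (1/3 each), posterior ∝ likelihood:
  S5: 0.03
  S6: 0.065
  S2: 0.075
Normalizing constant = 0.17.
Largest term belongs to S2, so S2 is most probable.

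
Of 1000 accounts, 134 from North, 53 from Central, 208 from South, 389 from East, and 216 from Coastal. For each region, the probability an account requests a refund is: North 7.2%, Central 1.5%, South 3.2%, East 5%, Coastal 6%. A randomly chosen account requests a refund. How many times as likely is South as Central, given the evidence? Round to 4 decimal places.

Prior × likelihood for each hypothesis:
  North: 0.134 × 0.072 = 0.009648
  Central: 0.053 × 0.015 = 0.000795
  South: 0.208 × 0.032 = 0.006656
  East: 0.389 × 0.05 = 0.01945
  Coastal: 0.216 × 0.06 = 0.01296
Total = 0.049509.
The ratio is 0.006656 / 0.000795 (the normalizer cancels) = 8.3723.

8.3723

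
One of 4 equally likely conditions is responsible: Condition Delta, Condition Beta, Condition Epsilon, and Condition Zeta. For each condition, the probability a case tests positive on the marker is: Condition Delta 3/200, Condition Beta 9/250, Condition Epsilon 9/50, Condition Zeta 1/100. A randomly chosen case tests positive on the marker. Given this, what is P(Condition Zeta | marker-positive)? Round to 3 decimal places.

0.041

Since the prior is uniform, the posterior is proportional to the likelihood:
  Condition Delta: 0.015
  Condition Beta: 0.036
  Condition Epsilon: 0.18
  Condition Zeta: 0.01
Normalizing constant = 0.241.
P(Condition Zeta | evidence) = 0.01 / 0.241 ≈ 0.041.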